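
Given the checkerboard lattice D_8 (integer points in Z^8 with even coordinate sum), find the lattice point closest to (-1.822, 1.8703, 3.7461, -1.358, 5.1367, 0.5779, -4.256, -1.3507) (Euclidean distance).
(-2, 2, 4, -1, 5, 1, -4, -1)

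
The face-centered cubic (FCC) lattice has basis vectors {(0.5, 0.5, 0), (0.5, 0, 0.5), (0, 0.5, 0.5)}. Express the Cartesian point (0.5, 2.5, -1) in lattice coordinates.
4b₁ - 3b₂ + b₃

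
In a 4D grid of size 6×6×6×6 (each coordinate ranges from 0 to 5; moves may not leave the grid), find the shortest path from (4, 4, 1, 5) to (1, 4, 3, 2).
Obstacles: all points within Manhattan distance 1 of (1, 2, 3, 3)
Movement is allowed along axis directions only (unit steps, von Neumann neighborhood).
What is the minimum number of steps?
8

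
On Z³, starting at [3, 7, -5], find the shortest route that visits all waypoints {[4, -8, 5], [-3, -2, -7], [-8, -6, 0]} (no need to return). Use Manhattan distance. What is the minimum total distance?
52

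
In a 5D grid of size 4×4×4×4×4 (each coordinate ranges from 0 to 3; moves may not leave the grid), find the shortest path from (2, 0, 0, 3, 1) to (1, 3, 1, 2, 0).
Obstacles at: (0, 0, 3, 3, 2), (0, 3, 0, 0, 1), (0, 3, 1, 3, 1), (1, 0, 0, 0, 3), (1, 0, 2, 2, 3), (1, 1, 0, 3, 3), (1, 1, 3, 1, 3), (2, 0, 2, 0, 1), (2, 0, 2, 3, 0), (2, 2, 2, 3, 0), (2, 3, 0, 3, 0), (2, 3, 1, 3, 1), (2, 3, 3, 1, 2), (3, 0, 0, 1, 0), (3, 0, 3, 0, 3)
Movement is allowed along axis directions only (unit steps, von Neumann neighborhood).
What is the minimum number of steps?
7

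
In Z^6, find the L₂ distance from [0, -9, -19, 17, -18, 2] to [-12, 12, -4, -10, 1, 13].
44.9555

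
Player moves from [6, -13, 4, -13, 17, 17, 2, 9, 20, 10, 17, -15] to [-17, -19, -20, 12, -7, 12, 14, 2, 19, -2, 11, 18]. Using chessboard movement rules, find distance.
33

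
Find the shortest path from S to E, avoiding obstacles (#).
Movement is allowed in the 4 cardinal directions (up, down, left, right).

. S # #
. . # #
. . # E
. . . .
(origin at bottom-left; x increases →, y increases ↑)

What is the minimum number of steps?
6
(one shortest path: (1, 3) → (1, 2) → (1, 1) → (1, 0) → (2, 0) → (3, 0) → (3, 1))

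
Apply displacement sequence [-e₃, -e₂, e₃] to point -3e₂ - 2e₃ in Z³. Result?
(0, -4, -2)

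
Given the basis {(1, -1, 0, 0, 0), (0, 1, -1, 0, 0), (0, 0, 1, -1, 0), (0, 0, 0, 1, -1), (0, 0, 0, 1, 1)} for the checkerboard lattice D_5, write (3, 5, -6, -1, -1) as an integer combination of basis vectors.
3b₁ + 8b₂ + 2b₃ + b₄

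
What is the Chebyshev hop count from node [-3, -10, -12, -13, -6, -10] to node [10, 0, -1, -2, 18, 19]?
29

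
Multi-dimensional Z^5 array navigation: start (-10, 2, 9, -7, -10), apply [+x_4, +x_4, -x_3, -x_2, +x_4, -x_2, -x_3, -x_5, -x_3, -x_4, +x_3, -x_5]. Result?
(-10, 0, 7, -5, -12)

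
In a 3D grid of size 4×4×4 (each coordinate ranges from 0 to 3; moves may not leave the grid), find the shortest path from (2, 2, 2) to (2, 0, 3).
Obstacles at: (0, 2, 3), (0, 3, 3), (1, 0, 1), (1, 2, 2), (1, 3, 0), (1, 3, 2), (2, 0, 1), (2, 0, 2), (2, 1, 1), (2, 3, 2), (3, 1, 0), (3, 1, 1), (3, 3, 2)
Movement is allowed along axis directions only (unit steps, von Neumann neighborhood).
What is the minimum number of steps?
3
(one shortest path: (2, 2, 2) → (2, 1, 2) → (2, 1, 3) → (2, 0, 3))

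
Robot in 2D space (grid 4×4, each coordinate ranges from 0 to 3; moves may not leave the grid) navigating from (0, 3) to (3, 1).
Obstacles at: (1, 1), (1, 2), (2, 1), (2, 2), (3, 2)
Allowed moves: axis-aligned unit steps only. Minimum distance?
7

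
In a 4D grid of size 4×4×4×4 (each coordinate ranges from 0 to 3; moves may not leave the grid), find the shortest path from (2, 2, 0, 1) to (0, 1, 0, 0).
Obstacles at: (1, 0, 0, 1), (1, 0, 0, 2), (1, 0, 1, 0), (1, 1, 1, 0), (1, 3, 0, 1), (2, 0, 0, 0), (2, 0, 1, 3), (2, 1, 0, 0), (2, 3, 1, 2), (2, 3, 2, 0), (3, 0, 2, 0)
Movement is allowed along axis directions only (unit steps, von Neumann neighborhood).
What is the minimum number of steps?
4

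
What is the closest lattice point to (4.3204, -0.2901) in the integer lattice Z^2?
(4, 0)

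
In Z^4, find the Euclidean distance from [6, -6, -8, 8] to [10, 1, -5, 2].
10.4881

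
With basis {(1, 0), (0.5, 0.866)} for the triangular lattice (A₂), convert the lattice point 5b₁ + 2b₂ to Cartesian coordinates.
(6, 1.732)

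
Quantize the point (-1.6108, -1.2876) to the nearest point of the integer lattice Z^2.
(-2, -1)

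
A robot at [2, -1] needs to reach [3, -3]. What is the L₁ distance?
3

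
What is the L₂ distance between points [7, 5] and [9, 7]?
2.82843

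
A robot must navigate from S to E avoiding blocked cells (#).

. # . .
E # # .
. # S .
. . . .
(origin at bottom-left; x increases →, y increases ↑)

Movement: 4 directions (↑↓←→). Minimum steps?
5
(one shortest path: (2, 1) → (2, 0) → (1, 0) → (0, 0) → (0, 1) → (0, 2))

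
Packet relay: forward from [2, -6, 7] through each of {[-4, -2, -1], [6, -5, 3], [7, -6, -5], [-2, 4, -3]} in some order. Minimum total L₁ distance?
48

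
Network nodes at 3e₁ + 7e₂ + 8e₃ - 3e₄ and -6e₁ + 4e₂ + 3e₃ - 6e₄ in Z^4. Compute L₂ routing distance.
11.1355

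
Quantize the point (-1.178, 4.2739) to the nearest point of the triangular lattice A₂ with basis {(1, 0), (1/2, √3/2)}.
(-1.5, 4.33)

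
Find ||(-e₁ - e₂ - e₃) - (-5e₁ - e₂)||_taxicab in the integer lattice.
5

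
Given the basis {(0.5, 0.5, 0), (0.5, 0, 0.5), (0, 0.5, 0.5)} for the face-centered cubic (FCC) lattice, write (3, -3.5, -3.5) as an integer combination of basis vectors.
3b₁ + 3b₂ - 10b₃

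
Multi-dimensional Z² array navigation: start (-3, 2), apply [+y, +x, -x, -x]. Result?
(-4, 3)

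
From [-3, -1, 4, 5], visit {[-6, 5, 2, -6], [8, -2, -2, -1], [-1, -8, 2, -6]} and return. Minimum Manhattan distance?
88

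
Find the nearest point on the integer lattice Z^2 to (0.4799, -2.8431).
(0, -3)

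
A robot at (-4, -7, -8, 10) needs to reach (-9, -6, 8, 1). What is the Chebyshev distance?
16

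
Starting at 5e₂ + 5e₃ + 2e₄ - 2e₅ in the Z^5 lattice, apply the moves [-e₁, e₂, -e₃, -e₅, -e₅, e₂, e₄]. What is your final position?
(-1, 7, 4, 3, -4)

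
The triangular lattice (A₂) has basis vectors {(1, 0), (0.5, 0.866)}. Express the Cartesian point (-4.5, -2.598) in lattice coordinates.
-3b₁ - 3b₂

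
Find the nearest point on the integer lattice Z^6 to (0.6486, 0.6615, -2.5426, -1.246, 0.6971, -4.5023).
(1, 1, -3, -1, 1, -5)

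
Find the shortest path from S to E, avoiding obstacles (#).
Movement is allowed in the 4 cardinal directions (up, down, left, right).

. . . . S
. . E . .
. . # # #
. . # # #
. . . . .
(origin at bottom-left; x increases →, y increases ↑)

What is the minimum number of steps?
3
(one shortest path: (4, 4) → (3, 4) → (2, 4) → (2, 3))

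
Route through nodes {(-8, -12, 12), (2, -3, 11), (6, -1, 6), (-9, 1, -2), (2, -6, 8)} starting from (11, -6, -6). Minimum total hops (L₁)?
87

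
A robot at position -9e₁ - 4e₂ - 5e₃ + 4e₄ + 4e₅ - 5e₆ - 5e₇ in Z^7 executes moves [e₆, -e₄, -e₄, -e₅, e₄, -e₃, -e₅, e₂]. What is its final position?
(-9, -3, -6, 3, 2, -4, -5)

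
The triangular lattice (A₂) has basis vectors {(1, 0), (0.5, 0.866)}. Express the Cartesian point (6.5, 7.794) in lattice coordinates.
2b₁ + 9b₂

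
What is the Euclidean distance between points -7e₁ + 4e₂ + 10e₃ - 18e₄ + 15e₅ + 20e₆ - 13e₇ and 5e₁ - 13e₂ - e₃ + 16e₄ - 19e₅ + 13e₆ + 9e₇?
58.3009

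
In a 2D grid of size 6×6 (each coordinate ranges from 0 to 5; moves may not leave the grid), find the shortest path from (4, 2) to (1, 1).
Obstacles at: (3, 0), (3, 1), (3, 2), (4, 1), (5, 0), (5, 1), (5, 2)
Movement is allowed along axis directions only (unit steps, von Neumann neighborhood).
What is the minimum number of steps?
6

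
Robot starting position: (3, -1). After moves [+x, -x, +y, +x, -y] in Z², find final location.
(4, -1)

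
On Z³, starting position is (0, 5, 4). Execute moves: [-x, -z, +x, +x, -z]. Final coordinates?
(1, 5, 2)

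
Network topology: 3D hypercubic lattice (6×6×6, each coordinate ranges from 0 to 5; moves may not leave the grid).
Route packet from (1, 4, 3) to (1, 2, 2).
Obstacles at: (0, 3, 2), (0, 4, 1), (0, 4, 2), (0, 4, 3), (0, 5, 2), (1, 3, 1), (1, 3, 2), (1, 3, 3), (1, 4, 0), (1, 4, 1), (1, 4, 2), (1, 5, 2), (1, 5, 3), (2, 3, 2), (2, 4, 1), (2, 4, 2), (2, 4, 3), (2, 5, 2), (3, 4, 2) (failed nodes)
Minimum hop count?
5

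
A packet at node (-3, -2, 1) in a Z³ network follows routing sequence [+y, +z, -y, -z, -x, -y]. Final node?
(-4, -3, 1)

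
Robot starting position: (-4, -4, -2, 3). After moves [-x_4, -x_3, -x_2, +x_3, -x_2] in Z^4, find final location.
(-4, -6, -2, 2)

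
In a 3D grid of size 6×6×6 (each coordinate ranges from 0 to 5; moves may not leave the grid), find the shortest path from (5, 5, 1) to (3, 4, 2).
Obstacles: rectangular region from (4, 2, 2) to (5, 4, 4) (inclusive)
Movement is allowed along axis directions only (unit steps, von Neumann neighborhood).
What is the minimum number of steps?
4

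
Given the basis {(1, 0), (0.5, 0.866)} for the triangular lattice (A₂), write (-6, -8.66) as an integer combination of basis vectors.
-b₁ - 10b₂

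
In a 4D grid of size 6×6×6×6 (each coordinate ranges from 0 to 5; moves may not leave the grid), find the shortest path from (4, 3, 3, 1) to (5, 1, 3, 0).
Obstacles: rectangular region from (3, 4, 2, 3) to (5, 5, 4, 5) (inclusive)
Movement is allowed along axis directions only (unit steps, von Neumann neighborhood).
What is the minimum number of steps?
4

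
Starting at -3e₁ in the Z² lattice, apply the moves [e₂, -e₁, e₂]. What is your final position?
(-4, 2)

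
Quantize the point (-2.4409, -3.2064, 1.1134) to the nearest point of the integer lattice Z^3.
(-2, -3, 1)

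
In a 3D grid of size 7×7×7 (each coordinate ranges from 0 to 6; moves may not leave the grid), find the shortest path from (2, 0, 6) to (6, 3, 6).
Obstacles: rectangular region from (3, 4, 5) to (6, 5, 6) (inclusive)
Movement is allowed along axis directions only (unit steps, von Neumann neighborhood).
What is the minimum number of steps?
7
(one shortest path: (2, 0, 6) → (3, 0, 6) → (4, 0, 6) → (5, 0, 6) → (6, 0, 6) → (6, 1, 6) → (6, 2, 6) → (6, 3, 6))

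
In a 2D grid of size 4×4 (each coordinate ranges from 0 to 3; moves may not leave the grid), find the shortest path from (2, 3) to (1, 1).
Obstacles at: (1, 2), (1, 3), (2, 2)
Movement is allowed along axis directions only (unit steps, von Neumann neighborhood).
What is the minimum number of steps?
5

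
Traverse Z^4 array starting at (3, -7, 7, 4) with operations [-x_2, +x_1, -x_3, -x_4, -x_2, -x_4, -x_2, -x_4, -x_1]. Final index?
(3, -10, 6, 1)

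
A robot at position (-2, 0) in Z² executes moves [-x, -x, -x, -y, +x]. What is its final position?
(-4, -1)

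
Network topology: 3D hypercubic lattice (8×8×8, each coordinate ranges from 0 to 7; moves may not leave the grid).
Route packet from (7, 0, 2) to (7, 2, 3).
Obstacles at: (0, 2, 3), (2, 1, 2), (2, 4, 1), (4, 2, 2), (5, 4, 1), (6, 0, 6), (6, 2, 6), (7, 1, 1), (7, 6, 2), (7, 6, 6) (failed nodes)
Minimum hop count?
3
(one shortest path: (7, 0, 2) → (7, 1, 2) → (7, 2, 2) → (7, 2, 3))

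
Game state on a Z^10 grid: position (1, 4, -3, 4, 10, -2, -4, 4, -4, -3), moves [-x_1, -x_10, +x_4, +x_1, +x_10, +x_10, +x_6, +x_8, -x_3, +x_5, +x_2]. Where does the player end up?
(1, 5, -4, 5, 11, -1, -4, 5, -4, -2)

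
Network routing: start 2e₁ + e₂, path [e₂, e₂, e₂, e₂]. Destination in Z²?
(2, 5)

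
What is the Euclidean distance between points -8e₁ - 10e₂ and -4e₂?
10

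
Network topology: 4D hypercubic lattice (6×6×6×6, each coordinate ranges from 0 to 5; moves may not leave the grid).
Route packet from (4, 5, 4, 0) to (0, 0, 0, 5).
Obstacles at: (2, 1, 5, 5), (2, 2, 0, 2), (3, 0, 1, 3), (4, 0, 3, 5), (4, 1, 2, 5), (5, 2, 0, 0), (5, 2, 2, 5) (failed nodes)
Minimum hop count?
18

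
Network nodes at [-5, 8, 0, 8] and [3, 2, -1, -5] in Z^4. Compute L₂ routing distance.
16.4317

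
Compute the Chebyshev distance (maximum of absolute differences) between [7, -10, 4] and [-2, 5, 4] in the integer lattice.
15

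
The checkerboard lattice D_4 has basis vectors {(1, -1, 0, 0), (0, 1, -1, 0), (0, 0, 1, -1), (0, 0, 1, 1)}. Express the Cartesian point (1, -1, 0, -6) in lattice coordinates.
b₁ + 3b₃ - 3b₄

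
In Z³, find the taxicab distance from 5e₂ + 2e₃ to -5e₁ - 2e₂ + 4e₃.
14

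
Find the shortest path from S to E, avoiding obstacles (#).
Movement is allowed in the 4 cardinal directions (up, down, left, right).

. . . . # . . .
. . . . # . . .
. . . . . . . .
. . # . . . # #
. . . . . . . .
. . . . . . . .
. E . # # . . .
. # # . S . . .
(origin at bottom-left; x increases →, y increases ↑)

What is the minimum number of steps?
8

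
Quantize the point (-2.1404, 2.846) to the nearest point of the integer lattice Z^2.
(-2, 3)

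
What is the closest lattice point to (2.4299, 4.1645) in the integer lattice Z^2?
(2, 4)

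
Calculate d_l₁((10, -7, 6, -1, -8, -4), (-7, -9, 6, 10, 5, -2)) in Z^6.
45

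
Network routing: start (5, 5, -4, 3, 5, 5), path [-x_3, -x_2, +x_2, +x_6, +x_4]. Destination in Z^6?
(5, 5, -5, 4, 5, 6)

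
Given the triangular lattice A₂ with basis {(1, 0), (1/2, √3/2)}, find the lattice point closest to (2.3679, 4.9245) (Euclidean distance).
(2, 5.196)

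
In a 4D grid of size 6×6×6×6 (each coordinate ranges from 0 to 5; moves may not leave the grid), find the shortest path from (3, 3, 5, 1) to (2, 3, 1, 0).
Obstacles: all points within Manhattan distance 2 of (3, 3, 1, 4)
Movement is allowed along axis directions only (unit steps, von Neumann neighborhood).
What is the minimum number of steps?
6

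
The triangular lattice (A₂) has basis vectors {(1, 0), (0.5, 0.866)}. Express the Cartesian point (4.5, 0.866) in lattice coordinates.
4b₁ + b₂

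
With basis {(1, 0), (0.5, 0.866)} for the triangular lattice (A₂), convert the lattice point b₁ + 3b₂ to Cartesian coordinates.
(2.5, 2.598)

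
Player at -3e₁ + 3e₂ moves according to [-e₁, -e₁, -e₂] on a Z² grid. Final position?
(-5, 2)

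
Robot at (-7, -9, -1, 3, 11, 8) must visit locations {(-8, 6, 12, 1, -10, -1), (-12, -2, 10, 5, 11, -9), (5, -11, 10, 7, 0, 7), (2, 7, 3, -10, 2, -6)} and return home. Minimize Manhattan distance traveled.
238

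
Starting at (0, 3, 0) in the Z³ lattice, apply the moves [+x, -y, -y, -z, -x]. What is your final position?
(0, 1, -1)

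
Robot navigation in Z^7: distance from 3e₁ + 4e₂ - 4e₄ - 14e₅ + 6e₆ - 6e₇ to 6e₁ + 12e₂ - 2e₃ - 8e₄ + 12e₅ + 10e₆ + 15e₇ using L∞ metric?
26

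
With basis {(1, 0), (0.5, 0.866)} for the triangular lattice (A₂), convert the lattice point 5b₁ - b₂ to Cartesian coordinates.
(4.5, -0.866)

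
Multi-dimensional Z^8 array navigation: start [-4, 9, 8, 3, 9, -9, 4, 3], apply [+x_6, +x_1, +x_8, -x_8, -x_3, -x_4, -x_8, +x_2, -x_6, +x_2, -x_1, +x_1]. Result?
(-3, 11, 7, 2, 9, -9, 4, 2)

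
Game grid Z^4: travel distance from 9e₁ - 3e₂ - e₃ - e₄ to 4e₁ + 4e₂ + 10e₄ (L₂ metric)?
14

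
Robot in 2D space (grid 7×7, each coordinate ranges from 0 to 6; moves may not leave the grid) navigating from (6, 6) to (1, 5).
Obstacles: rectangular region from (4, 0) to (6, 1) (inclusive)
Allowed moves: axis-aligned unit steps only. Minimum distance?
6
(one shortest path: (6, 6) → (5, 6) → (4, 6) → (3, 6) → (2, 6) → (1, 6) → (1, 5))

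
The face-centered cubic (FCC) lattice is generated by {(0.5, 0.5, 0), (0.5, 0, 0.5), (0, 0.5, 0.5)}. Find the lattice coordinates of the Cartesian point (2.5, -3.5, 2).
-3b₁ + 8b₂ - 4b₃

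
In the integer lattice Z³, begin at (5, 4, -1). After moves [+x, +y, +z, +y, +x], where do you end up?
(7, 6, 0)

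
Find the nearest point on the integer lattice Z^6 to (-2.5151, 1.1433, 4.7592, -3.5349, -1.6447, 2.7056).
(-3, 1, 5, -4, -2, 3)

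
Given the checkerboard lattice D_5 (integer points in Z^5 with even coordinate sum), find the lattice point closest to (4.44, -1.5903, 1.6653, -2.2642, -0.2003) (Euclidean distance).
(4, -2, 2, -2, 0)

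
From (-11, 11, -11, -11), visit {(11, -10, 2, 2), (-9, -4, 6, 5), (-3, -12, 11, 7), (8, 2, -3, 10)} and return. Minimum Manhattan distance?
186
(one optimal route: (-11, 11, -11, -11) → (-9, -4, 6, 5) → (-3, -12, 11, 7) → (11, -10, 2, 2) → (8, 2, -3, 10) → (-11, 11, -11, -11))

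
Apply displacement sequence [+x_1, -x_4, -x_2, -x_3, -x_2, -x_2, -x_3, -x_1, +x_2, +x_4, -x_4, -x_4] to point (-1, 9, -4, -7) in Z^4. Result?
(-1, 7, -6, -9)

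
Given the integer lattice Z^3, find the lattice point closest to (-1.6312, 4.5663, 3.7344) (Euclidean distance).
(-2, 5, 4)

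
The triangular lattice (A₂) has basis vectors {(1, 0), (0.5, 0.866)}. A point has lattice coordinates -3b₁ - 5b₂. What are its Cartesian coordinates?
(-5.5, -4.33)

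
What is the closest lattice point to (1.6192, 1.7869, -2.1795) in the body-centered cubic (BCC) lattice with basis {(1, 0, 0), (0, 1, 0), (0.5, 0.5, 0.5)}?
(1.5, 1.5, -2.5)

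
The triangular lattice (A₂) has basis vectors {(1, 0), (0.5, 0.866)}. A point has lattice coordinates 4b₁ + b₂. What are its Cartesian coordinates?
(4.5, 0.866)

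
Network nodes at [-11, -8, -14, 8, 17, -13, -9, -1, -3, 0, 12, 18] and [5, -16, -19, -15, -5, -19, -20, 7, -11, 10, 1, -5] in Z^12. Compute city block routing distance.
151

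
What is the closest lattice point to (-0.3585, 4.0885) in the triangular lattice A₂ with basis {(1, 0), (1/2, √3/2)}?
(-0.5, 4.33)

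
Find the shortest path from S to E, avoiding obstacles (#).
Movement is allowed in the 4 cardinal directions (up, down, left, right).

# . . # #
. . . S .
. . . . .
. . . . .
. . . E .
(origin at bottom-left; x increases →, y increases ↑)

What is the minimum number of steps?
3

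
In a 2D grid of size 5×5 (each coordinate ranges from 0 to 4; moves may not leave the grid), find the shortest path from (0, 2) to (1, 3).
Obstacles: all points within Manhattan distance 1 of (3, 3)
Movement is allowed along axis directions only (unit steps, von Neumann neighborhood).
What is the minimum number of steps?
2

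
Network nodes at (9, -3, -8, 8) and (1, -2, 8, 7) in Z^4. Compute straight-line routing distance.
17.9444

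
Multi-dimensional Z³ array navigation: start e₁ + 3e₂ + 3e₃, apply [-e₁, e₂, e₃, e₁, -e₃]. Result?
(1, 4, 3)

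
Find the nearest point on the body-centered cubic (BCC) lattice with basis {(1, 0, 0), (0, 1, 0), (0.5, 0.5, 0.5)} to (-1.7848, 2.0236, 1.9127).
(-2, 2, 2)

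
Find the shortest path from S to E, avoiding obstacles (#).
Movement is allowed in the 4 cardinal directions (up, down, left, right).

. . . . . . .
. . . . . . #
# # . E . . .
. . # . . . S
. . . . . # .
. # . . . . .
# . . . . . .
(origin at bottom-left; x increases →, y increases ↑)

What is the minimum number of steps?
4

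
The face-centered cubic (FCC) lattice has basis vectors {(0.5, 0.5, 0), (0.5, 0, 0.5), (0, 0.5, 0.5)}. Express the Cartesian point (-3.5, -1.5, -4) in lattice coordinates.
-b₁ - 6b₂ - 2b₃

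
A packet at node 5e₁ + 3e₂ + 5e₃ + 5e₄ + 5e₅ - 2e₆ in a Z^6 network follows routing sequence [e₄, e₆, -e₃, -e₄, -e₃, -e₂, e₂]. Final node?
(5, 3, 3, 5, 5, -1)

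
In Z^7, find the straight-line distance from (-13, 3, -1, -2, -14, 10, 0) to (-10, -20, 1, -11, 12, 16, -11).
38.1576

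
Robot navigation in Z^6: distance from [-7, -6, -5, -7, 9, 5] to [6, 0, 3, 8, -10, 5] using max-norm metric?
19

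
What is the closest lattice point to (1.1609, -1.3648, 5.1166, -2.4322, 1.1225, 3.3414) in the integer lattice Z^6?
(1, -1, 5, -2, 1, 3)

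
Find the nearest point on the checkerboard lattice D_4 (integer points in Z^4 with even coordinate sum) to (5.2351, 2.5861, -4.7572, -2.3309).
(5, 2, -5, -2)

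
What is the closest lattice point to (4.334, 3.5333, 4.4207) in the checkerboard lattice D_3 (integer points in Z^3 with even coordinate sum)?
(4, 4, 4)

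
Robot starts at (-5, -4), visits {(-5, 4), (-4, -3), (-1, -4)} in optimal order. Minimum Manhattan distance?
16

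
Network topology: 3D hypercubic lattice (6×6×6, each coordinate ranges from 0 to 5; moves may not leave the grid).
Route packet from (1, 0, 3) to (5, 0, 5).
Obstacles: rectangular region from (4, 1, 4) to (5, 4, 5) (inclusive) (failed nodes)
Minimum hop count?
6
(one shortest path: (1, 0, 3) → (2, 0, 3) → (3, 0, 3) → (4, 0, 3) → (5, 0, 3) → (5, 0, 4) → (5, 0, 5))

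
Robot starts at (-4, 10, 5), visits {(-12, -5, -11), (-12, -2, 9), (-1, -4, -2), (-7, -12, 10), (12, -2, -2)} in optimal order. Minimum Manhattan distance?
105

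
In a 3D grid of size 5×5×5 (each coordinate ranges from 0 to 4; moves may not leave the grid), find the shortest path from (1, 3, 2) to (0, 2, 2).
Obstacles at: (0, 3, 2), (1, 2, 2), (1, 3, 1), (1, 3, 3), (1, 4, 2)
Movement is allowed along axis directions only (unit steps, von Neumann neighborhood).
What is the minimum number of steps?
6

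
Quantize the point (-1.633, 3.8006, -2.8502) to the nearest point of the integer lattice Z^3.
(-2, 4, -3)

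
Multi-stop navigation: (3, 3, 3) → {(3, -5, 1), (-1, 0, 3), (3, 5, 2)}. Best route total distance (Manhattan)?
24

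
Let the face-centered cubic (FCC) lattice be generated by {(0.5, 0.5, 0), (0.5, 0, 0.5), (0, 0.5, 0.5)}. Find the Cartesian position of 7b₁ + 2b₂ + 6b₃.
(4.5, 6.5, 4)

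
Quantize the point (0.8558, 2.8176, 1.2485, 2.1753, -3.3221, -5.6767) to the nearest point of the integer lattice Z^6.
(1, 3, 1, 2, -3, -6)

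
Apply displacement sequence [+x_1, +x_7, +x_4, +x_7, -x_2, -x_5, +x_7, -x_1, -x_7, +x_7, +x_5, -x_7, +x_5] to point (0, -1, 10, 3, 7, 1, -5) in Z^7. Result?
(0, -2, 10, 4, 8, 1, -3)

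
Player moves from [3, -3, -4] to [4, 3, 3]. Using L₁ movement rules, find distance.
14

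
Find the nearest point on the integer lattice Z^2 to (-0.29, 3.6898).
(0, 4)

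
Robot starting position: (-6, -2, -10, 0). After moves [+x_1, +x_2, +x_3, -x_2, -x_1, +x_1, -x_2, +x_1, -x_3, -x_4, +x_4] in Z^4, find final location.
(-4, -3, -10, 0)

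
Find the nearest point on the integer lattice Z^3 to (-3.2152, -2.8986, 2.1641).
(-3, -3, 2)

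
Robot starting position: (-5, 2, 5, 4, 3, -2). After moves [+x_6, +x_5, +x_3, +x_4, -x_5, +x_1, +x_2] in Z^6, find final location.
(-4, 3, 6, 5, 3, -1)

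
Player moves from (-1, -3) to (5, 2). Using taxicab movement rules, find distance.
11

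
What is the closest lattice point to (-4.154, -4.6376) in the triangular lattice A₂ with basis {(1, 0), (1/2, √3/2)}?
(-4.5, -4.33)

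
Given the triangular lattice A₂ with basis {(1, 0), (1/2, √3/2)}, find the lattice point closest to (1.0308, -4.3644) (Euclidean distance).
(1.5, -4.33)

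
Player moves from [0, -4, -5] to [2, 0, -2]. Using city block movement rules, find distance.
9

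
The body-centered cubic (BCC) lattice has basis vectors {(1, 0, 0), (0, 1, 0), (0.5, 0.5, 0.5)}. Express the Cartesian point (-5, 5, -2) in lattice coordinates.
-3b₁ + 7b₂ - 4b₃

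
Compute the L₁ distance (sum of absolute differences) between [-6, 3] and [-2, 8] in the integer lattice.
9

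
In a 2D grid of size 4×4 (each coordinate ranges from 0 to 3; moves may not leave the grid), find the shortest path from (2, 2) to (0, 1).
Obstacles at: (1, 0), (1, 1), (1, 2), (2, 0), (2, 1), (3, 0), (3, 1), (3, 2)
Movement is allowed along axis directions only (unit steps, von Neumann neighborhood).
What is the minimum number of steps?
5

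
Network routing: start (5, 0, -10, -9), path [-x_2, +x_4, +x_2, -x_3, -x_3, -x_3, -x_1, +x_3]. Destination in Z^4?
(4, 0, -12, -8)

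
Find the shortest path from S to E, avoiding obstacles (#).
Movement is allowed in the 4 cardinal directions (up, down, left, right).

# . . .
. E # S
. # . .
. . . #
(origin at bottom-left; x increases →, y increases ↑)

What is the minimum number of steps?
4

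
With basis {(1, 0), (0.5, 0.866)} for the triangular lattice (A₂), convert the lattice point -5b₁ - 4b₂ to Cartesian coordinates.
(-7, -3.464)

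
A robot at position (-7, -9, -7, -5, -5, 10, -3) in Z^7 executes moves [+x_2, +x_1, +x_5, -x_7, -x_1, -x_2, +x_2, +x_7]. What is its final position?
(-7, -8, -7, -5, -4, 10, -3)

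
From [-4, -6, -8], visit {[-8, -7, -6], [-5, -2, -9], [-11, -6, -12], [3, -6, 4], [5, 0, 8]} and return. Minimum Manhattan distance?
90
(one optimal route: (-4, -6, -8) → (-8, -7, -6) → (-11, -6, -12) → (-5, -2, -9) → (5, 0, 8) → (3, -6, 4) → (-4, -6, -8))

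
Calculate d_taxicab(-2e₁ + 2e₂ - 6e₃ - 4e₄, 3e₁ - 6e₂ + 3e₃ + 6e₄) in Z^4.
32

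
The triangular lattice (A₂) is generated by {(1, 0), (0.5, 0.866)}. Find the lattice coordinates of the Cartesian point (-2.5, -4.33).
-5b₂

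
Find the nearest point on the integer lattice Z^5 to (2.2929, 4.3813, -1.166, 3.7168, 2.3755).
(2, 4, -1, 4, 2)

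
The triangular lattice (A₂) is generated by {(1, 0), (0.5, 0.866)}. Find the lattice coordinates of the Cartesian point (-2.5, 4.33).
-5b₁ + 5b₂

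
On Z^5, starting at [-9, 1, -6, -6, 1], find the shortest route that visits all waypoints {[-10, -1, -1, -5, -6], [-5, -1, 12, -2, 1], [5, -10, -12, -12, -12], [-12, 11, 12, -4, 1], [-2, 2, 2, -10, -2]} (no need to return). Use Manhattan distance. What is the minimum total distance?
144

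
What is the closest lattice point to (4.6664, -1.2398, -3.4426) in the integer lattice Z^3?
(5, -1, -3)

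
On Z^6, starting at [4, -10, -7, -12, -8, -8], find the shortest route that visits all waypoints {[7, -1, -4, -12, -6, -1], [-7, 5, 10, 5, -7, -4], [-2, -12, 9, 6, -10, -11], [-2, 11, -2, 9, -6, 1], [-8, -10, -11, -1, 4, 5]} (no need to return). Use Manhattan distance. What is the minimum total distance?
202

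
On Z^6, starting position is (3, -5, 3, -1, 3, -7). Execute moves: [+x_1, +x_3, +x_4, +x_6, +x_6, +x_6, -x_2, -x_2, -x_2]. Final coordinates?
(4, -8, 4, 0, 3, -4)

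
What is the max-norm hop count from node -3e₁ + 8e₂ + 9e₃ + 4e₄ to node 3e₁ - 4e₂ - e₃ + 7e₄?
12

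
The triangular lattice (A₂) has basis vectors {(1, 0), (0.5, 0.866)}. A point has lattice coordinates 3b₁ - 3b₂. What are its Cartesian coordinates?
(1.5, -2.598)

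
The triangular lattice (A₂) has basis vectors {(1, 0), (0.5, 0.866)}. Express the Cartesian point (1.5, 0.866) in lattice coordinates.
b₁ + b₂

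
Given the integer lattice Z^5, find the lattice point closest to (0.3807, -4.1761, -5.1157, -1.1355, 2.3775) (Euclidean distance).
(0, -4, -5, -1, 2)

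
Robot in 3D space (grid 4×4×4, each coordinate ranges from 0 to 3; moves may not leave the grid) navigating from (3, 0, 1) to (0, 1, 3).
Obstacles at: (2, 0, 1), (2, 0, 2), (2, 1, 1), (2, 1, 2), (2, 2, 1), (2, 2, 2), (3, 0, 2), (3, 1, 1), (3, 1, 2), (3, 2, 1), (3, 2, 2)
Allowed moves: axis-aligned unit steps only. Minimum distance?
8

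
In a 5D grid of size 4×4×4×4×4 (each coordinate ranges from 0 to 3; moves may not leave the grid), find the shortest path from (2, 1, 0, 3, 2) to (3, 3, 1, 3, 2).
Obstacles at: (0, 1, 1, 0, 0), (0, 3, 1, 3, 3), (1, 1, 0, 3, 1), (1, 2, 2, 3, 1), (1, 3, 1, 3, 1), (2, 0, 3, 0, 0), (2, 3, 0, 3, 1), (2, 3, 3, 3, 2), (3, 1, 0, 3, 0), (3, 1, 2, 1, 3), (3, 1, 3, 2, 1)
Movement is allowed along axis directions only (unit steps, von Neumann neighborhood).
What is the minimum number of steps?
4
(one shortest path: (2, 1, 0, 3, 2) → (3, 1, 0, 3, 2) → (3, 2, 0, 3, 2) → (3, 3, 0, 3, 2) → (3, 3, 1, 3, 2))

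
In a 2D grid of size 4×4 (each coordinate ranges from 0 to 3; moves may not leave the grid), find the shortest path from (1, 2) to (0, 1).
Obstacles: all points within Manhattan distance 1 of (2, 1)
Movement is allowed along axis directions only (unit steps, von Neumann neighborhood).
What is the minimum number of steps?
2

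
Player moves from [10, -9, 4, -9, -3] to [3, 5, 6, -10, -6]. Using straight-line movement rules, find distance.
16.0935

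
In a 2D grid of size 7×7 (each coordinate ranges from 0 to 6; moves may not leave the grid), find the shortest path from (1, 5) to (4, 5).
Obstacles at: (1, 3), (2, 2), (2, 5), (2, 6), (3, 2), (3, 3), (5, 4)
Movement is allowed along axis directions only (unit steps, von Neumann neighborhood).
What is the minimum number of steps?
5
(one shortest path: (1, 5) → (1, 4) → (2, 4) → (3, 4) → (4, 4) → (4, 5))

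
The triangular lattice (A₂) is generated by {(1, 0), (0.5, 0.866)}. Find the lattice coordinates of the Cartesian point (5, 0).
5b₁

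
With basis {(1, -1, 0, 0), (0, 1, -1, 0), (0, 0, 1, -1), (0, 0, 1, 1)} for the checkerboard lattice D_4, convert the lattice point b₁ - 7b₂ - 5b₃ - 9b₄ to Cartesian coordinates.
(1, -8, -7, -4)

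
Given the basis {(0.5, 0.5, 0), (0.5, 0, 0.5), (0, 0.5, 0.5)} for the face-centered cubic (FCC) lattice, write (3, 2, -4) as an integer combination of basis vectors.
9b₁ - 3b₂ - 5b₃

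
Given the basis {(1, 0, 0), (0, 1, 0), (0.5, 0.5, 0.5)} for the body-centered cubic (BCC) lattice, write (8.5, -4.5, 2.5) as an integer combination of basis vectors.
6b₁ - 7b₂ + 5b₃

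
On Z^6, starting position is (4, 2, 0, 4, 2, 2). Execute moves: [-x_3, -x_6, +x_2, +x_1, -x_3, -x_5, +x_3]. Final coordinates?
(5, 3, -1, 4, 1, 1)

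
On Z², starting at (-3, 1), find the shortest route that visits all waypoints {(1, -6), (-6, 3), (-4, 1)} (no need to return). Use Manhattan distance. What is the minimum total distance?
21
(one optimal route: (-3, 1) → (-6, 3) → (-4, 1) → (1, -6))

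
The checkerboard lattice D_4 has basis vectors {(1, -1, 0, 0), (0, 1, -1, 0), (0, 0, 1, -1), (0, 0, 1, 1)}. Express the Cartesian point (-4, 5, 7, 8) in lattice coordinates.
-4b₁ + b₂ + 8b₄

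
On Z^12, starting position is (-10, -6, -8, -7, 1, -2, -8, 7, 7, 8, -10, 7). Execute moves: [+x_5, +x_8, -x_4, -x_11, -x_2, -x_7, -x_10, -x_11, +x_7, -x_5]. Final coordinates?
(-10, -7, -8, -8, 1, -2, -8, 8, 7, 7, -12, 7)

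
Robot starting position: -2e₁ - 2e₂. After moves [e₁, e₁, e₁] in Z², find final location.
(1, -2)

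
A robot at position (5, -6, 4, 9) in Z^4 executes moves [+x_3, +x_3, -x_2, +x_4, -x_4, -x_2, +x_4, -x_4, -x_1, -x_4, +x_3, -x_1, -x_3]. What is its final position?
(3, -8, 6, 8)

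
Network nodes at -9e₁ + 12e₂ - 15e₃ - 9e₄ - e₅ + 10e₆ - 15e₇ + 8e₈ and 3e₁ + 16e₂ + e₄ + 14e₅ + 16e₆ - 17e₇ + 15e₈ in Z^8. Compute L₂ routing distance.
28.2666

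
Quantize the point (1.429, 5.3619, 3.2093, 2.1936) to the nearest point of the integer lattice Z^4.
(1, 5, 3, 2)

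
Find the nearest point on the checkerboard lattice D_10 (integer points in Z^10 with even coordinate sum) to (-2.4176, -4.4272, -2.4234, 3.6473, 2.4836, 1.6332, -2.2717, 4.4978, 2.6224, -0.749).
(-2, -4, -2, 4, 2, 2, -2, 4, 3, -1)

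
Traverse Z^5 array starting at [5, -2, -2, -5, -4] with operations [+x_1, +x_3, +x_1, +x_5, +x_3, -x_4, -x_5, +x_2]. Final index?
(7, -1, 0, -6, -4)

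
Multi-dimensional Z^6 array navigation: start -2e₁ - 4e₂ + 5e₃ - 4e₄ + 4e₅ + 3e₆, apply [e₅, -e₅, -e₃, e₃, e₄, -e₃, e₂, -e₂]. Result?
(-2, -4, 4, -3, 4, 3)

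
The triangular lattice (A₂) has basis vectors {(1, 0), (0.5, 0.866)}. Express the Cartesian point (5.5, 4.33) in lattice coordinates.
3b₁ + 5b₂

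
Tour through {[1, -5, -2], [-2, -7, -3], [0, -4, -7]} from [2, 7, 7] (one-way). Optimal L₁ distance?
37
(one optimal route: (2, 7, 7) → (1, -5, -2) → (-2, -7, -3) → (0, -4, -7))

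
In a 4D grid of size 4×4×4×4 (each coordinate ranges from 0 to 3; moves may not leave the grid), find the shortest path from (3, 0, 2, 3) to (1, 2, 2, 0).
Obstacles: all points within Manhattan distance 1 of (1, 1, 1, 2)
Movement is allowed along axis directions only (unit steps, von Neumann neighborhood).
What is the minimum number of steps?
7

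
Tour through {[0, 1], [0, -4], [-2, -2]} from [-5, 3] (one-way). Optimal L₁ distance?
16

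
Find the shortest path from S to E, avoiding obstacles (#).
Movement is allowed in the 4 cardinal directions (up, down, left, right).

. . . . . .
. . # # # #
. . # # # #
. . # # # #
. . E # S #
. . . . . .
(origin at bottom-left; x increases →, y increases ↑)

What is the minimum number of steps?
4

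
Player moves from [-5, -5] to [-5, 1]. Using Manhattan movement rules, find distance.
6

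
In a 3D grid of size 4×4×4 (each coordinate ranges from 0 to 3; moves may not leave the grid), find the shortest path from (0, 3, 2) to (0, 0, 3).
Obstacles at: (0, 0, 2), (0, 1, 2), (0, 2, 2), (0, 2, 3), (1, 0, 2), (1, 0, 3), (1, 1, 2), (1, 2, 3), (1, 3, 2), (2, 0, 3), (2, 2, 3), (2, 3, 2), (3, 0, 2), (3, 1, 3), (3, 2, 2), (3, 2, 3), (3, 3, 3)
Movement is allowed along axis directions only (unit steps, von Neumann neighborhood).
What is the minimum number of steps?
10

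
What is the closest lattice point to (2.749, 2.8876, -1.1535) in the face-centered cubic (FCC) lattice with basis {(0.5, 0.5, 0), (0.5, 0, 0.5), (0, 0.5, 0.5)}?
(3, 3, -1)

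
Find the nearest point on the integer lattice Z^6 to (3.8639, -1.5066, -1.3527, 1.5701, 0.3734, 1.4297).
(4, -2, -1, 2, 0, 1)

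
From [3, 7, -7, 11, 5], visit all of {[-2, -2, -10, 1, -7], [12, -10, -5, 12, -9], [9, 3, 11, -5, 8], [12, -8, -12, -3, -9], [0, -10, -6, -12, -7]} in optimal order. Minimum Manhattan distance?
183
(one optimal route: (3, 7, -7, 11, 5) → (12, -10, -5, 12, -9) → (12, -8, -12, -3, -9) → (-2, -2, -10, 1, -7) → (0, -10, -6, -12, -7) → (9, 3, 11, -5, 8))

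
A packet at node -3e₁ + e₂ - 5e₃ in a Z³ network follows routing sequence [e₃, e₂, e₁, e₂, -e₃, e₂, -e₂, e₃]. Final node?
(-2, 3, -4)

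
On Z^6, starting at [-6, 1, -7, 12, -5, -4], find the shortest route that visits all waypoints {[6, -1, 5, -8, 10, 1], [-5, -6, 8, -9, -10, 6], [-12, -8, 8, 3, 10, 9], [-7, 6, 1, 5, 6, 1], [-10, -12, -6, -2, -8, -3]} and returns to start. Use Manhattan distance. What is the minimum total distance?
248
(one optimal route: (-6, 1, -7, 12, -5, -4) → (-7, 6, 1, 5, 6, 1) → (6, -1, 5, -8, 10, 1) → (-12, -8, 8, 3, 10, 9) → (-5, -6, 8, -9, -10, 6) → (-10, -12, -6, -2, -8, -3) → (-6, 1, -7, 12, -5, -4))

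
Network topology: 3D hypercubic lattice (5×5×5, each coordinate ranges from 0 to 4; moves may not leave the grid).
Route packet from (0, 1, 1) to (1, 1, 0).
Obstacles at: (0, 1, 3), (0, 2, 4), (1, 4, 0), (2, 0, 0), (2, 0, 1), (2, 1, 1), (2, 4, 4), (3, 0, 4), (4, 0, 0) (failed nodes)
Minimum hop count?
2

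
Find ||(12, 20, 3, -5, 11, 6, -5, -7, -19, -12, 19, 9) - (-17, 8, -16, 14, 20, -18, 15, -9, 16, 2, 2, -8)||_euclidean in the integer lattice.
69.0435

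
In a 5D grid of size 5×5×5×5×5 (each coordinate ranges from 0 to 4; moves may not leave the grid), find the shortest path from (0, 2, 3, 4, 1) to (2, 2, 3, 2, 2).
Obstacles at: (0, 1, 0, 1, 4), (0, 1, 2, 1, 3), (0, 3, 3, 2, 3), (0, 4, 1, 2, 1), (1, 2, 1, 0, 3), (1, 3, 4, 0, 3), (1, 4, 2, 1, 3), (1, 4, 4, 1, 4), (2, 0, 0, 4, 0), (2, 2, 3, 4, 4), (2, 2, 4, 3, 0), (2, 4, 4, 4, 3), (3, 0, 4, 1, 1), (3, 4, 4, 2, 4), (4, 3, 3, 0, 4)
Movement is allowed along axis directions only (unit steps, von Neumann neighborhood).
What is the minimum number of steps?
5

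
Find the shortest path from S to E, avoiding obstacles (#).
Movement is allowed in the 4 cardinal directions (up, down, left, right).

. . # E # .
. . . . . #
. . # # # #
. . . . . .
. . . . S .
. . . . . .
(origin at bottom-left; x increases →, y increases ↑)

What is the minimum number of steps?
9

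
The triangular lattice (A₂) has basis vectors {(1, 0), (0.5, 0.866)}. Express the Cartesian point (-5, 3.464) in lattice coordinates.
-7b₁ + 4b₂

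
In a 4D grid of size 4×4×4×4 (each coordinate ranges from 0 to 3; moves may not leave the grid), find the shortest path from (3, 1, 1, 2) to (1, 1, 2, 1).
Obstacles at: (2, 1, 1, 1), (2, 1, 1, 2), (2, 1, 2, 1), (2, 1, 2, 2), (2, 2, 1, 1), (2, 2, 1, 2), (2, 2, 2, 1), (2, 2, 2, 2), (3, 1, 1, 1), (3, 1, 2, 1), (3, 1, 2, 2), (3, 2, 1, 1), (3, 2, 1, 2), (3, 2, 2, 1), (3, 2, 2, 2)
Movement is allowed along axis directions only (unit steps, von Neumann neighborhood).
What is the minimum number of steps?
6
(one shortest path: (3, 1, 1, 2) → (3, 0, 1, 2) → (2, 0, 1, 2) → (1, 0, 1, 2) → (1, 1, 1, 2) → (1, 1, 2, 2) → (1, 1, 2, 1))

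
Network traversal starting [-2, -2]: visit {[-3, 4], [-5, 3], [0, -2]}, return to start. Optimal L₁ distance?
22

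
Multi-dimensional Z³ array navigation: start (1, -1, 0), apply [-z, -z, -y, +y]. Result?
(1, -1, -2)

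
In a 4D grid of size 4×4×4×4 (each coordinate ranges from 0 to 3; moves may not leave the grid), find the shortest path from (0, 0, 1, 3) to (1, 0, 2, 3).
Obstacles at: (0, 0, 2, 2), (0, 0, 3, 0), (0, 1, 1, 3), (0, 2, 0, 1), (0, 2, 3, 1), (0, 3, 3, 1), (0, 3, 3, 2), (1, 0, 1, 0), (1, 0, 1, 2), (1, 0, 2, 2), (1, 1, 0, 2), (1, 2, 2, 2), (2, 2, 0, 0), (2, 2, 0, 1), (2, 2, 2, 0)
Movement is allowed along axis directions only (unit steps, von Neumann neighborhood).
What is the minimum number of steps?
2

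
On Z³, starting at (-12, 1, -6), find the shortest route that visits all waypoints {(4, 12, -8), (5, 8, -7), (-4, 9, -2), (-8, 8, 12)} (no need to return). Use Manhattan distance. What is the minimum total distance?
67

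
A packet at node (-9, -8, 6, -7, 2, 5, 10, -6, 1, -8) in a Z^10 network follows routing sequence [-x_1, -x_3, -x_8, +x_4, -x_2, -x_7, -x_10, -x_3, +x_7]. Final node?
(-10, -9, 4, -6, 2, 5, 10, -7, 1, -9)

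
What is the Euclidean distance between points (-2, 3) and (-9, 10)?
9.89949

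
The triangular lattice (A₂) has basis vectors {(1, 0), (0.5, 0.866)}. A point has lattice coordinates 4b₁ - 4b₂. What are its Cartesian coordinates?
(2, -3.464)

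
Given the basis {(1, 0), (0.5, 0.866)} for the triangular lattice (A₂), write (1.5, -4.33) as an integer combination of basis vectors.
4b₁ - 5b₂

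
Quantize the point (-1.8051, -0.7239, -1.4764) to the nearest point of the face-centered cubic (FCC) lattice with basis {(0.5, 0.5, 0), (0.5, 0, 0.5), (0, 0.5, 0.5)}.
(-2, -0.5, -1.5)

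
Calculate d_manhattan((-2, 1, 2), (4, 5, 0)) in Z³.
12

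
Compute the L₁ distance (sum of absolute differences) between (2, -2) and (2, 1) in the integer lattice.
3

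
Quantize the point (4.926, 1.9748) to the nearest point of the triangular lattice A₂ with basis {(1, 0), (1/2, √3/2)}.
(5, 1.732)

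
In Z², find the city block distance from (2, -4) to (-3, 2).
11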